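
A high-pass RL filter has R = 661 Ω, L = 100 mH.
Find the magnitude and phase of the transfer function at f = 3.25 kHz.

Step 1 — Angular frequency: ω = 2π·3250 = 2.042e+04 rad/s.
Step 2 — Transfer function: H(jω) = jωL/(R + jωL).
Step 3 — Numerator jωL = j·2042; denominator R + jωL = 661 + j2042.
Step 4 — H = 0.9052 + j0.293.
Step 5 — Magnitude: |H| = 0.9514 (-0.4 dB); phase: φ = 17.9°.

|H| = 0.9514 (-0.4 dB), φ = 17.9°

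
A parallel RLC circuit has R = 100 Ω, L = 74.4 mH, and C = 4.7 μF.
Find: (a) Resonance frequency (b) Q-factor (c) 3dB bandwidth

Step 1 — Resonance: ω₀ = 1/√(LC) = 1/√(0.0744·4.7e-06) = 1691 rad/s.
Step 2 — f₀ = ω₀/(2π) = 269.1 Hz.
Step 3 — Parallel Q: Q = R/(ω₀L) = 100/(1691·0.0744) = 0.7948.
Step 4 — Bandwidth: Δω = ω₀/Q = 2128 rad/s; BW = Δω/(2π) = 338.6 Hz.

(a) f₀ = 269.1 Hz  (b) Q = 0.7948  (c) BW = 338.6 Hz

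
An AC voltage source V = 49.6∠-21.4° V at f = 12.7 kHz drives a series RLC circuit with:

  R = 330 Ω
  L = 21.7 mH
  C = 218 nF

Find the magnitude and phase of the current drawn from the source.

Step 1 — Angular frequency: ω = 2π·f = 2π·1.27e+04 = 7.98e+04 rad/s.
Step 2 — Component impedances:
  R: Z = R = 330 Ω
  L: Z = jωL = j·7.98e+04·0.0217 = 0 + j1732 Ω
  C: Z = 1/(jωC) = -j/(ω·C) = 0 - j57.49 Ω
Step 3 — Series combination: Z_total = R + L + C = 330 + j1674 Ω = 1706∠78.8° Ω.
Step 4 — Source phasor: V = 49.6∠-21.4° V = 46.18 - j18.1 V.
Step 5 — Ohm's law: I = V / Z_total = (46.18 - j18.1) / (330 + j1674) = -0.005172 - j0.0286 A.
Step 6 — Convert to polar: |I| = 0.02907 A, ∠I = -100.2°.

I = 0.02907∠-100.2° A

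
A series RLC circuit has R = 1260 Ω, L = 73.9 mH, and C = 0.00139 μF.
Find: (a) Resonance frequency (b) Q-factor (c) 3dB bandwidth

Step 1 — Resonance condition Im(Z)=0 gives ω₀ = 1/√(LC).
Step 2 — ω₀ = 1/√(0.0739·1.39e-09) = 9.867e+04 rad/s.
Step 3 — f₀ = ω₀/(2π) = 1.57e+04 Hz.
Step 4 — Series Q: Q = ω₀L/R = 9.867e+04·0.0739/1260 = 5.787.
Step 5 — 3dB bandwidth: Δω = ω₀/Q = 1.705e+04 rad/s; BW = Δω/(2π) = 2714 Hz.

(a) f₀ = 1.57e+04 Hz  (b) Q = 5.787  (c) BW = 2714 Hz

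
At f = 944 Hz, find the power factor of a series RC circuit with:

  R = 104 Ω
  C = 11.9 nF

Step 1 — Angular frequency: ω = 2π·f = 2π·944 = 5931 rad/s.
Step 2 — Component impedances:
  R: Z = R = 104 Ω
  C: Z = 1/(jωC) = -j/(ω·C) = 0 - j1.417e+04 Ω
Step 3 — Series combination: Z_total = R + C = 104 - j1.417e+04 Ω = 1.417e+04∠-89.6° Ω.
Step 4 — Power factor: PF = cos(φ) = Re(Z)/|Z| = 104/14168 = 0.00734.
Step 5 — Type: Im(Z) = -1.417e+04 ⇒ leading (phase φ = -89.6°).

PF = 0.00734 (leading, φ = -89.6°)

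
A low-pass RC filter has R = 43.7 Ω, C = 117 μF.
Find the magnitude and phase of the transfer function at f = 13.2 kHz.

Step 1 — Angular frequency: ω = 2π·1.32e+04 = 8.294e+04 rad/s.
Step 2 — Transfer function: H(jω) = 1/(1 + jωRC).
Step 3 — Denominator: 1 + jωRC = 1 + j·8.294e+04·43.7·0.000117 = 1 + j424.1.
Step 4 — H = 5.561e-06 - j0.002358.
Step 5 — Magnitude: |H| = 0.002358 (-52.5 dB); phase: φ = -89.9°.

|H| = 0.002358 (-52.5 dB), φ = -89.9°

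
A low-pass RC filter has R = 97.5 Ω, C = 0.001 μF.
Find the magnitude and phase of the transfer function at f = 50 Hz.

Step 1 — Angular frequency: ω = 2π·50 = 314.2 rad/s.
Step 2 — Transfer function: H(jω) = 1/(1 + jωRC).
Step 3 — Denominator: 1 + jωRC = 1 + j·314.2·97.5·1e-09 = 1 + j3.063e-05.
Step 4 — H = 1 - j3.063e-05.
Step 5 — Magnitude: |H| = 1 (-0.0 dB); phase: φ = -0.0°.

|H| = 1 (-0.0 dB), φ = -0.0°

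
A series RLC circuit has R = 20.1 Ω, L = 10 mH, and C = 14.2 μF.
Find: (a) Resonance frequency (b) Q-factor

Step 1 — Resonance condition Im(Z)=0 gives ω₀ = 1/√(LC).
Step 2 — ω₀ = 1/√(0.01·1.42e-05) = 2654 rad/s.
Step 3 — f₀ = ω₀/(2π) = 422.4 Hz.
Step 4 — Series Q: Q = ω₀L/R = 2654·0.01/20.1 = 1.32.

(a) f₀ = 422.4 Hz  (b) Q = 1.32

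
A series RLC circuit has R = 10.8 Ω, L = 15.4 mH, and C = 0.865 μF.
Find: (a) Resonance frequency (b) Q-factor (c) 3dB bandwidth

Step 1 — Resonance condition Im(Z)=0 gives ω₀ = 1/√(LC).
Step 2 — ω₀ = 1/√(0.0154·8.65e-07) = 8664 rad/s.
Step 3 — f₀ = ω₀/(2π) = 1379 Hz.
Step 4 — Series Q: Q = ω₀L/R = 8664·0.0154/10.8 = 12.35.
Step 5 — 3dB bandwidth: Δω = ω₀/Q = 701.3 rad/s; BW = Δω/(2π) = 111.6 Hz.

(a) f₀ = 1379 Hz  (b) Q = 12.35  (c) BW = 111.6 Hz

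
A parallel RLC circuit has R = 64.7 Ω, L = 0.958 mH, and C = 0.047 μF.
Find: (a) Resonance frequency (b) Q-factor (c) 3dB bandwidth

Step 1 — Resonance: ω₀ = 1/√(LC) = 1/√(0.000958·4.7e-08) = 1.49e+05 rad/s.
Step 2 — f₀ = ω₀/(2π) = 2.372e+04 Hz.
Step 3 — Parallel Q: Q = R/(ω₀L) = 64.7/(1.49e+05·0.000958) = 0.4532.
Step 4 — Bandwidth: Δω = ω₀/Q = 3.289e+05 rad/s; BW = Δω/(2π) = 5.234e+04 Hz.

(a) f₀ = 2.372e+04 Hz  (b) Q = 0.4532  (c) BW = 5.234e+04 Hz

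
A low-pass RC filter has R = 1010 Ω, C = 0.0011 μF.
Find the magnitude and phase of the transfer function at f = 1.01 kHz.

Step 1 — Angular frequency: ω = 2π·1010 = 6346 rad/s.
Step 2 — Transfer function: H(jω) = 1/(1 + jωRC).
Step 3 — Denominator: 1 + jωRC = 1 + j·6346·1010·1.1e-09 = 1 + j0.00705.
Step 4 — H = 1 - j0.00705.
Step 5 — Magnitude: |H| = 1 (-0.0 dB); phase: φ = -0.4°.

|H| = 1 (-0.0 dB), φ = -0.4°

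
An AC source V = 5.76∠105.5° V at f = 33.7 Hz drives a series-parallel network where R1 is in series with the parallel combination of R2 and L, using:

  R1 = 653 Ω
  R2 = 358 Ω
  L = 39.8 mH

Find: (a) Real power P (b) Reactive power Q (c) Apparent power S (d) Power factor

Step 1 — Angular frequency: ω = 2π·f = 2π·33.7 = 211.7 rad/s.
Step 2 — Component impedances:
  R1: Z = R = 653 Ω
  R2: Z = R = 358 Ω
  L: Z = jωL = j·211.7·0.0398 = 0 + j8.427 Ω
Step 3 — Parallel branch: R2 || L = 1/(1/R2 + 1/L) = 0.1983 + j8.423 Ω.
Step 4 — Series with R1: Z_total = R1 + (R2 || L) = 653.2 + j8.423 Ω = 653.3∠0.7° Ω.
Step 5 — Source phasor: V = 5.76∠105.5° V = -1.539 + j5.551 V.
Step 6 — Current: I = V / Z = -0.002247 + j0.008526 A = 0.008817∠104.8° A.
Step 7 — Complex power: S = V·I* = 0.05078 + j0.0006548 VA.
Step 8 — Real power: P = Re(S) = 0.05078 W.
Step 9 — Reactive power: Q = Im(S) = 0.0006548 VAR.
Step 10 — Apparent power: |S| = 0.05079 VA.
Step 11 — Power factor: PF = P/|S| = 0.9999 (lagging).

(a) P = 0.05078 W  (b) Q = 0.0006548 VAR  (c) S = 0.05079 VA  (d) PF = 0.9999 (lagging)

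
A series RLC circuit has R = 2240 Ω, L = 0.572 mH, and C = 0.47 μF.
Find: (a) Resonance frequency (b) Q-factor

Step 1 — Resonance condition Im(Z)=0 gives ω₀ = 1/√(LC).
Step 2 — ω₀ = 1/√(0.000572·4.7e-07) = 6.099e+04 rad/s.
Step 3 — f₀ = ω₀/(2π) = 9707 Hz.
Step 4 — Series Q: Q = ω₀L/R = 6.099e+04·0.000572/2240 = 0.01557.

(a) f₀ = 9707 Hz  (b) Q = 0.01557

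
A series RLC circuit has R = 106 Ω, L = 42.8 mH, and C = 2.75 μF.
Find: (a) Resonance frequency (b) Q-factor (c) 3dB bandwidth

Step 1 — Resonance condition Im(Z)=0 gives ω₀ = 1/√(LC).
Step 2 — ω₀ = 1/√(0.0428·2.75e-06) = 2915 rad/s.
Step 3 — f₀ = ω₀/(2π) = 463.9 Hz.
Step 4 — Series Q: Q = ω₀L/R = 2915·0.0428/106 = 1.177.
Step 5 — 3dB bandwidth: Δω = ω₀/Q = 2477 rad/s; BW = Δω/(2π) = 394.2 Hz.

(a) f₀ = 463.9 Hz  (b) Q = 1.177  (c) BW = 394.2 Hz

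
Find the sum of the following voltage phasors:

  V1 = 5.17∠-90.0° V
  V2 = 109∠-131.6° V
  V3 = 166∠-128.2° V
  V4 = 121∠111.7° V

Step 1 — Convert each phasor to rectangular form:
  V1 = 5.17·(cos(-90.0°) + j·sin(-90.0°)) = 0 - j5.17 V
  V2 = 109·(cos(-131.6°) + j·sin(-131.6°)) = -72.37 - j81.51 V
  V3 = 166·(cos(-128.2°) + j·sin(-128.2°)) = -102.7 - j130.5 V
  V4 = 121·(cos(111.7°) + j·sin(111.7°)) = -44.74 + j112.4 V
Step 2 — Sum components: V_total = -219.8 - j104.7 V.
Step 3 — Convert to polar: |V_total| = 243.4 V, ∠V_total = -154.5°.

V_total = 243.4∠-154.5° V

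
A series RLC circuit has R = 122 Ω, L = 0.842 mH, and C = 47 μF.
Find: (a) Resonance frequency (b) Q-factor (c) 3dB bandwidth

Step 1 — Resonance condition Im(Z)=0 gives ω₀ = 1/√(LC).
Step 2 — ω₀ = 1/√(0.000842·4.7e-05) = 5027 rad/s.
Step 3 — f₀ = ω₀/(2π) = 800 Hz.
Step 4 — Series Q: Q = ω₀L/R = 5027·0.000842/122 = 0.03469.
Step 5 — 3dB bandwidth: Δω = ω₀/Q = 1.449e+05 rad/s; BW = Δω/(2π) = 2.306e+04 Hz.

(a) f₀ = 800 Hz  (b) Q = 0.03469  (c) BW = 2.306e+04 Hz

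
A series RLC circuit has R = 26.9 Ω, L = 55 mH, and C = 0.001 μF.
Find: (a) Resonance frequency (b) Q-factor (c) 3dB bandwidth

Step 1 — Resonance condition Im(Z)=0 gives ω₀ = 1/√(LC).
Step 2 — ω₀ = 1/√(0.055·1e-09) = 1.348e+05 rad/s.
Step 3 — f₀ = ω₀/(2π) = 2.146e+04 Hz.
Step 4 — Series Q: Q = ω₀L/R = 1.348e+05·0.055/26.9 = 275.7.
Step 5 — 3dB bandwidth: Δω = ω₀/Q = 489.1 rad/s; BW = Δω/(2π) = 77.84 Hz.

(a) f₀ = 2.146e+04 Hz  (b) Q = 275.7  (c) BW = 77.84 Hz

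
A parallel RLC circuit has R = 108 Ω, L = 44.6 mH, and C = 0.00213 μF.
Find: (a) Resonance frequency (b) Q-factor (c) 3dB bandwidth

Step 1 — Resonance: ω₀ = 1/√(LC) = 1/√(0.0446·2.13e-09) = 1.026e+05 rad/s.
Step 2 — f₀ = ω₀/(2π) = 1.633e+04 Hz.
Step 3 — Parallel Q: Q = R/(ω₀L) = 108/(1.026e+05·0.0446) = 0.0236.
Step 4 — Bandwidth: Δω = ω₀/Q = 4.347e+06 rad/s; BW = Δω/(2π) = 6.919e+05 Hz.

(a) f₀ = 1.633e+04 Hz  (b) Q = 0.0236  (c) BW = 6.919e+05 Hz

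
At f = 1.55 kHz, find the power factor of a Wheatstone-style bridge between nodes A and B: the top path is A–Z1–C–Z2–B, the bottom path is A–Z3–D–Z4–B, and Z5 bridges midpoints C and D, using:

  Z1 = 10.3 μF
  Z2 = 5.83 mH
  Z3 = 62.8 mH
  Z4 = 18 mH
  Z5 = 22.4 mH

Step 1 — Angular frequency: ω = 2π·f = 2π·1550 = 9739 rad/s.
Step 2 — Component impedances:
  Z1: Z = 1/(jωC) = -j/(ω·C) = 0 - j9.969 Ω
  Z2: Z = jωL = j·9739·0.00583 = 0 + j56.78 Ω
  Z3: Z = jωL = j·9739·0.0628 = 0 + j611.6 Ω
  Z4: Z = jωL = j·9739·0.018 = 0 + j175.3 Ω
  Z5: Z = jωL = j·9739·0.0224 = 0 + j218.2 Ω
Step 3 — Bridge requires nodal analysis (the Z5 bridge couples midpoints C and D, so the two paths cannot be reduced to a simple series/parallel combination). Setting node B to ground and injecting 1 A at node A, the 3-node admittance system at A, C, D solves to V_A = Z_AB = 0 + j39.22 Ω = 39.22∠90.0° Ω.
Step 4 — Power factor: PF = cos(φ) = Re(Z)/|Z| = 0/39.22 = 0.
Step 5 — Type: Im(Z) = 39.22 ⇒ lagging (phase φ = 90.0°).

PF = 0 (lagging, φ = 90.0°)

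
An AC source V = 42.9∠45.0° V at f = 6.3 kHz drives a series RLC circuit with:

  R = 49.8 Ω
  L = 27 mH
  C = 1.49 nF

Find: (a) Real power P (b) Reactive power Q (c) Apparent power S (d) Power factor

Step 1 — Angular frequency: ω = 2π·f = 2π·6300 = 3.958e+04 rad/s.
Step 2 — Component impedances:
  R: Z = R = 49.8 Ω
  L: Z = jωL = j·3.958e+04·0.027 = 0 + j1069 Ω
  C: Z = 1/(jωC) = -j/(ω·C) = 0 - j1.695e+04 Ω
Step 3 — Series combination: Z_total = R + L + C = 49.8 - j1.589e+04 Ω = 1.589e+04∠-89.8° Ω.
Step 4 — Source phasor: V = 42.9∠45.0° V = 30.33 + j30.33 V.
Step 5 — Current: I = V / Z = -0.001904 + j0.001915 A = 0.0027∠134.8° A.
Step 6 — Complex power: S = V·I* = 0.0003632 - j0.1158 VA.
Step 7 — Real power: P = Re(S) = 0.0003632 W.
Step 8 — Reactive power: Q = Im(S) = -0.1158 VAR.
Step 9 — Apparent power: |S| = 0.1159 VA.
Step 10 — Power factor: PF = P/|S| = 0.003135 (leading).

(a) P = 0.0003632 W  (b) Q = -0.1158 VAR  (c) S = 0.1159 VA  (d) PF = 0.003135 (leading)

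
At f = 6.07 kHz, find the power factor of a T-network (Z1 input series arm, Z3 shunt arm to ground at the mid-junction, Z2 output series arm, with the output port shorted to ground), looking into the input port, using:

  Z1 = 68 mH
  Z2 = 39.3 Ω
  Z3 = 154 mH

Step 1 — Angular frequency: ω = 2π·f = 2π·6070 = 3.814e+04 rad/s.
Step 2 — Component impedances:
  Z1: Z = jωL = j·3.814e+04·0.068 = 0 + j2593 Ω
  Z2: Z = R = 39.3 Ω
  Z3: Z = jωL = j·3.814e+04·0.154 = 0 + j5873 Ω
Step 3 — With the output port shorted to ground, the output series arm Z2 runs from the junction to ground; the shunt arm Z3 also runs from the junction to ground. They appear in parallel: Z3 || Z2 = 39.3 + j0.263 Ω.
Step 4 — Series with input arm Z1: Z_in = Z1 + (Z3 || Z2) = 39.3 + j2594 Ω = 2594∠89.1° Ω.
Step 5 — Power factor: PF = cos(φ) = Re(Z)/|Z| = 39.3/2594 = 0.01515.
Step 6 — Type: Im(Z) = 2594 ⇒ lagging (phase φ = 89.1°).

PF = 0.01515 (lagging, φ = 89.1°)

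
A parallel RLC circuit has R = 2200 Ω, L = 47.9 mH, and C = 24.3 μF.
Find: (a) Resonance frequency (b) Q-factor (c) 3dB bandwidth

Step 1 — Resonance: ω₀ = 1/√(LC) = 1/√(0.0479·2.43e-05) = 926.9 rad/s.
Step 2 — f₀ = ω₀/(2π) = 147.5 Hz.
Step 3 — Parallel Q: Q = R/(ω₀L) = 2200/(926.9·0.0479) = 49.55.
Step 4 — Bandwidth: Δω = ω₀/Q = 18.71 rad/s; BW = Δω/(2π) = 2.977 Hz.

(a) f₀ = 147.5 Hz  (b) Q = 49.55  (c) BW = 2.977 Hz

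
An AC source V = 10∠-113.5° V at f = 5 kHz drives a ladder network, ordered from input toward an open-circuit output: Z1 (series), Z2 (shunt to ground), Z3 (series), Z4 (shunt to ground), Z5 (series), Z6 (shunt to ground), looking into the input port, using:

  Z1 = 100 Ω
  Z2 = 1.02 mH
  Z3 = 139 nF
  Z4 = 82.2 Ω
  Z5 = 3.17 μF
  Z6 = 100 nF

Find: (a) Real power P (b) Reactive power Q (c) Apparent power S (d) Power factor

Step 1 — Angular frequency: ω = 2π·f = 2π·5000 = 3.142e+04 rad/s.
Step 2 — Component impedances:
  Z1: Z = R = 100 Ω
  Z2: Z = jωL = j·3.142e+04·0.00102 = 0 + j32.04 Ω
  Z3: Z = 1/(jωC) = -j/(ω·C) = 0 - j229 Ω
  Z4: Z = R = 82.2 Ω
  Z5: Z = 1/(jωC) = -j/(ω·C) = 0 - j10.04 Ω
  Z6: Z = 1/(jωC) = -j/(ω·C) = 0 - j318.3 Ω
Step 3 — Ladder network (open output): work backward from the far end, alternating series and parallel combinations. Z_in = 101.5 + j36.25 Ω = 107.8∠19.7° Ω.
Step 4 — Source phasor: V = 10∠-113.5° V = -3.987 - j9.171 V.
Step 5 — Current: I = V / Z = -0.06346 - j0.06768 A = 0.09278∠-133.2° A.
Step 6 — Complex power: S = V·I* = 0.8737 + j0.3121 VA.
Step 7 — Real power: P = Re(S) = 0.8737 W.
Step 8 — Reactive power: Q = Im(S) = 0.3121 VAR.
Step 9 — Apparent power: |S| = 0.9278 VA.
Step 10 — Power factor: PF = P/|S| = 0.9417 (lagging).

(a) P = 0.8737 W  (b) Q = 0.3121 VAR  (c) S = 0.9278 VA  (d) PF = 0.9417 (lagging)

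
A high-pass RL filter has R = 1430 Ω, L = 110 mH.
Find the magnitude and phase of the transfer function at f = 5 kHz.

Step 1 — Angular frequency: ω = 2π·5000 = 3.142e+04 rad/s.
Step 2 — Transfer function: H(jω) = jωL/(R + jωL).
Step 3 — Numerator jωL = j·3456; denominator R + jωL = 1430 + j3456.
Step 4 — H = 0.8538 + j0.3533.
Step 5 — Magnitude: |H| = 0.924 (-0.7 dB); phase: φ = 22.5°.

|H| = 0.924 (-0.7 dB), φ = 22.5°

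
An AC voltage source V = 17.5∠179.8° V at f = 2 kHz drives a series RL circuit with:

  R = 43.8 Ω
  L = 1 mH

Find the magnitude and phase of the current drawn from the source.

Step 1 — Angular frequency: ω = 2π·f = 2π·2000 = 1.257e+04 rad/s.
Step 2 — Component impedances:
  R: Z = R = 43.8 Ω
  L: Z = jωL = j·1.257e+04·0.001 = 0 + j12.57 Ω
Step 3 — Series combination: Z_total = R + L = 43.8 + j12.57 Ω = 45.57∠16.0° Ω.
Step 4 — Source phasor: V = 17.5∠179.8° V = -17.5 + j0.06109 V.
Step 5 — Ohm's law: I = V / Z_total = (-17.5 + j0.06109) / (43.8 + j12.57) = -0.3688 + j0.1072 A.
Step 6 — Convert to polar: |I| = 0.384 A, ∠I = 163.8°.

I = 0.384∠163.8° A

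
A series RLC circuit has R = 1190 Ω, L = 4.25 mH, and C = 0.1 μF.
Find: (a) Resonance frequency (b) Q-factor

Step 1 — Resonance condition Im(Z)=0 gives ω₀ = 1/√(LC).
Step 2 — ω₀ = 1/√(0.00425·1e-07) = 4.851e+04 rad/s.
Step 3 — f₀ = ω₀/(2π) = 7720 Hz.
Step 4 — Series Q: Q = ω₀L/R = 4.851e+04·0.00425/1190 = 0.1732.

(a) f₀ = 7720 Hz  (b) Q = 0.1732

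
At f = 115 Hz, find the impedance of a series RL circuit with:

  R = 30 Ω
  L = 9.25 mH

Step 1 — Angular frequency: ω = 2π·f = 2π·115 = 722.6 rad/s.
Step 2 — Component impedances:
  R: Z = R = 30 Ω
  L: Z = jωL = j·722.6·0.00925 = 0 + j6.684 Ω
Step 3 — Series combination: Z_total = R + L = 30 + j6.684 Ω = 30.74∠12.6° Ω.

Z = 30 + j6.684 Ω = 30.74∠12.6° Ω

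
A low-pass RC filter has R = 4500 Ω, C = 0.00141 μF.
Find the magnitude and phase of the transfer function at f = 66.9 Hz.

Step 1 — Angular frequency: ω = 2π·66.9 = 420.3 rad/s.
Step 2 — Transfer function: H(jω) = 1/(1 + jωRC).
Step 3 — Denominator: 1 + jωRC = 1 + j·420.3·4500·1.41e-09 = 1 + j0.002667.
Step 4 — H = 1 - j0.002667.
Step 5 — Magnitude: |H| = 1 (-0.0 dB); phase: φ = -0.2°.

|H| = 1 (-0.0 dB), φ = -0.2°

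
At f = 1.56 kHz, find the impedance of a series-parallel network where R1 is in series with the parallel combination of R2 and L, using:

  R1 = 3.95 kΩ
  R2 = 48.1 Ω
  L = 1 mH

Step 1 — Angular frequency: ω = 2π·f = 2π·1560 = 9802 rad/s.
Step 2 — Component impedances:
  R1: Z = R = 3950 Ω
  R2: Z = R = 48.1 Ω
  L: Z = jωL = j·9802·0.001 = 0 + j9.802 Ω
Step 3 — Parallel branch: R2 || L = 1/(1/R2 + 1/L) = 1.918 + j9.411 Ω.
Step 4 — Series with R1: Z_total = R1 + (R2 || L) = 3952 + j9.411 Ω = 3952∠0.1° Ω.

Z = 3952 + j9.411 Ω = 3952∠0.1° Ω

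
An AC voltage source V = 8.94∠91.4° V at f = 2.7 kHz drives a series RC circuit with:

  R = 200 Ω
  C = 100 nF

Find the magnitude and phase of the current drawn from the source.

Step 1 — Angular frequency: ω = 2π·f = 2π·2700 = 1.696e+04 rad/s.
Step 2 — Component impedances:
  R: Z = R = 200 Ω
  C: Z = 1/(jωC) = -j/(ω·C) = 0 - j589.5 Ω
Step 3 — Series combination: Z_total = R + C = 200 - j589.5 Ω = 622.5∠-71.3° Ω.
Step 4 — Source phasor: V = 8.94∠91.4° V = -0.2184 + j8.937 V.
Step 5 — Ohm's law: I = V / Z_total = (-0.2184 + j8.937) / (200 - j589.5) = -0.01371 + j0.004281 A.
Step 6 — Convert to polar: |I| = 0.01436 A, ∠I = 162.7°.

I = 0.01436∠162.7° A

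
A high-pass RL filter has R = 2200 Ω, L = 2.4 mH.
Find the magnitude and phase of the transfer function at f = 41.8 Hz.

Step 1 — Angular frequency: ω = 2π·41.8 = 262.6 rad/s.
Step 2 — Transfer function: H(jω) = jωL/(R + jωL).
Step 3 — Numerator jωL = j·0.6303; denominator R + jωL = 2200 + j0.6303.
Step 4 — H = 8.209e-08 + j0.0002865.
Step 5 — Magnitude: |H| = 0.0002865 (-70.9 dB); phase: φ = 90.0°.

|H| = 0.0002865 (-70.9 dB), φ = 90.0°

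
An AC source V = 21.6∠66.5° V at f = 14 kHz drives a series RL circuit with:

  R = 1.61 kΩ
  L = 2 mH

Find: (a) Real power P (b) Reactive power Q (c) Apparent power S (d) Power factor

Step 1 — Angular frequency: ω = 2π·f = 2π·1.4e+04 = 8.796e+04 rad/s.
Step 2 — Component impedances:
  R: Z = R = 1610 Ω
  L: Z = jωL = j·8.796e+04·0.002 = 0 + j175.9 Ω
Step 3 — Series combination: Z_total = R + L = 1610 + j175.9 Ω = 1620∠6.2° Ω.
Step 4 — Source phasor: V = 21.6∠66.5° V = 8.613 + j19.81 V.
Step 5 — Current: I = V / Z = 0.006615 + j0.01158 A = 0.01334∠60.3° A.
Step 6 — Complex power: S = V·I* = 0.2864 + j0.03129 VA.
Step 7 — Real power: P = Re(S) = 0.2864 W.
Step 8 — Reactive power: Q = Im(S) = 0.03129 VAR.
Step 9 — Apparent power: |S| = 0.2881 VA.
Step 10 — Power factor: PF = P/|S| = 0.9941 (lagging).

(a) P = 0.2864 W  (b) Q = 0.03129 VAR  (c) S = 0.2881 VA  (d) PF = 0.9941 (lagging)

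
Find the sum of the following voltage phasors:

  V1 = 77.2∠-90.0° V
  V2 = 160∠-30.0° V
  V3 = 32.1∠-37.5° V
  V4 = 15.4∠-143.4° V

Step 1 — Convert each phasor to rectangular form:
  V1 = 77.2·(cos(-90.0°) + j·sin(-90.0°)) = 0 - j77.2 V
  V2 = 160·(cos(-30.0°) + j·sin(-30.0°)) = 138.6 - j80 V
  V3 = 32.1·(cos(-37.5°) + j·sin(-37.5°)) = 25.47 - j19.54 V
  V4 = 15.4·(cos(-143.4°) + j·sin(-143.4°)) = -12.36 - j9.182 V
Step 2 — Sum components: V_total = 151.7 - j185.9 V.
Step 3 — Convert to polar: |V_total| = 239.9 V, ∠V_total = -50.8°.

V_total = 239.9∠-50.8° V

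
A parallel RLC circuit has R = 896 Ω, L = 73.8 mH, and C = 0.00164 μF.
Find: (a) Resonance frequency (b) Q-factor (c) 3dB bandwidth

Step 1 — Resonance: ω₀ = 1/√(LC) = 1/√(0.0738·1.64e-09) = 9.09e+04 rad/s.
Step 2 — f₀ = ω₀/(2π) = 1.447e+04 Hz.
Step 3 — Parallel Q: Q = R/(ω₀L) = 896/(9.09e+04·0.0738) = 0.1336.
Step 4 — Bandwidth: Δω = ω₀/Q = 6.805e+05 rad/s; BW = Δω/(2π) = 1.083e+05 Hz.

(a) f₀ = 1.447e+04 Hz  (b) Q = 0.1336  (c) BW = 1.083e+05 Hz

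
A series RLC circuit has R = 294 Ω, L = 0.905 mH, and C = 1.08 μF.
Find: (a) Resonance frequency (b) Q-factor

Step 1 — Resonance condition Im(Z)=0 gives ω₀ = 1/√(LC).
Step 2 — ω₀ = 1/√(0.000905·1.08e-06) = 3.199e+04 rad/s.
Step 3 — f₀ = ω₀/(2π) = 5091 Hz.
Step 4 — Series Q: Q = ω₀L/R = 3.199e+04·0.000905/294 = 0.09846.

(a) f₀ = 5091 Hz  (b) Q = 0.09846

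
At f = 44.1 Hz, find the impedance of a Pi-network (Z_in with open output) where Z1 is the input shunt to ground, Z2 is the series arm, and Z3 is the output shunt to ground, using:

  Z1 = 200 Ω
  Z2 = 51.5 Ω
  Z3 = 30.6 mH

Step 1 — Angular frequency: ω = 2π·f = 2π·44.1 = 277.1 rad/s.
Step 2 — Component impedances:
  Z1: Z = R = 200 Ω
  Z2: Z = R = 51.5 Ω
  Z3: Z = jωL = j·277.1·0.0306 = 0 + j8.479 Ω
Step 3 — With open output, the series arm Z2 and the output shunt Z3 appear in series to ground: Z2 + Z3 = 51.5 + j8.479 Ω.
Step 4 — Parallel with input shunt Z1: Z_in = Z1 || (Z2 + Z3) = 41.13 + j5.356 Ω = 41.48∠7.4° Ω.

Z = 41.13 + j5.356 Ω = 41.48∠7.4° Ω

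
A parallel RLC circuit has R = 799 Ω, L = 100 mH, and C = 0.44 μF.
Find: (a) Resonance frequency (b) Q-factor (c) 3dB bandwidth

Step 1 — Resonance: ω₀ = 1/√(LC) = 1/√(0.1·4.4e-07) = 4767 rad/s.
Step 2 — f₀ = ω₀/(2π) = 758.7 Hz.
Step 3 — Parallel Q: Q = R/(ω₀L) = 799/(4767·0.1) = 1.676.
Step 4 — Bandwidth: Δω = ω₀/Q = 2844 rad/s; BW = Δω/(2π) = 452.7 Hz.

(a) f₀ = 758.7 Hz  (b) Q = 1.676  (c) BW = 452.7 Hz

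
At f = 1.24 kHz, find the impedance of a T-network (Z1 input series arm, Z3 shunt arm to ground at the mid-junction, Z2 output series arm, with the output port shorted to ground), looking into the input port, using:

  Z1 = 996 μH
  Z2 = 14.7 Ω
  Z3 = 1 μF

Step 1 — Angular frequency: ω = 2π·f = 2π·1240 = 7791 rad/s.
Step 2 — Component impedances:
  Z1: Z = jωL = j·7791·0.000996 = 0 + j7.76 Ω
  Z2: Z = R = 14.7 Ω
  Z3: Z = 1/(jωC) = -j/(ω·C) = 0 - j128.4 Ω
Step 3 — With the output port shorted to ground, the output series arm Z2 runs from the junction to ground; the shunt arm Z3 also runs from the junction to ground. They appear in parallel: Z3 || Z2 = 14.51 - j1.662 Ω.
Step 4 — Series with input arm Z1: Z_in = Z1 + (Z3 || Z2) = 14.51 + j6.098 Ω = 15.74∠22.8° Ω.

Z = 14.51 + j6.098 Ω = 15.74∠22.8° Ω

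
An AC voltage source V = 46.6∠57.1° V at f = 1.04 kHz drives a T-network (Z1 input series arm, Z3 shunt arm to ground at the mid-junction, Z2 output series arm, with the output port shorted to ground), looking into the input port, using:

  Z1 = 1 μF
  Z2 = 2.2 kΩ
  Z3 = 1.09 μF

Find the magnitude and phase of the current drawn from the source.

Step 1 — Angular frequency: ω = 2π·f = 2π·1040 = 6535 rad/s.
Step 2 — Component impedances:
  Z1: Z = 1/(jωC) = -j/(ω·C) = 0 - j153 Ω
  Z2: Z = R = 2200 Ω
  Z3: Z = 1/(jωC) = -j/(ω·C) = 0 - j140.4 Ω
Step 3 — With the output port shorted to ground, the output series arm Z2 runs from the junction to ground; the shunt arm Z3 also runs from the junction to ground. They appear in parallel: Z3 || Z2 = 8.923 - j139.8 Ω.
Step 4 — Series with input arm Z1: Z_in = Z1 + (Z3 || Z2) = 8.923 - j292.9 Ω = 293∠-88.3° Ω.
Step 5 — Source phasor: V = 46.6∠57.1° V = 25.31 + j39.13 V.
Step 6 — Ohm's law: I = V / Z_total = (25.31 + j39.13) / (8.923 - j292.9) = -0.1308 + j0.09042 A.
Step 7 — Convert to polar: |I| = 0.159 A, ∠I = 145.4°.

I = 0.159∠145.4° A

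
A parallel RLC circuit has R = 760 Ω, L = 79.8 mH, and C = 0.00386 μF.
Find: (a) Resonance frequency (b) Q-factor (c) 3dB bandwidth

Step 1 — Resonance: ω₀ = 1/√(LC) = 1/√(0.0798·3.86e-09) = 5.698e+04 rad/s.
Step 2 — f₀ = ω₀/(2π) = 9068 Hz.
Step 3 — Parallel Q: Q = R/(ω₀L) = 760/(5.698e+04·0.0798) = 0.1671.
Step 4 — Bandwidth: Δω = ω₀/Q = 3.409e+05 rad/s; BW = Δω/(2π) = 5.425e+04 Hz.

(a) f₀ = 9068 Hz  (b) Q = 0.1671  (c) BW = 5.425e+04 Hz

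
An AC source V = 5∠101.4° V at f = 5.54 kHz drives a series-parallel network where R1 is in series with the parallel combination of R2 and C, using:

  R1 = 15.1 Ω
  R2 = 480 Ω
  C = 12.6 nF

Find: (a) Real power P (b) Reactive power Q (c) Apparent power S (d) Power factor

Step 1 — Angular frequency: ω = 2π·f = 2π·5540 = 3.481e+04 rad/s.
Step 2 — Component impedances:
  R1: Z = R = 15.1 Ω
  R2: Z = R = 480 Ω
  C: Z = 1/(jωC) = -j/(ω·C) = 0 - j2280 Ω
Step 3 — Parallel branch: R2 || C = 1/(1/R2 + 1/C) = 459.6 - j96.76 Ω.
Step 4 — Series with R1: Z_total = R1 + (R2 || C) = 474.7 - j96.76 Ω = 484.5∠-11.5° Ω.
Step 5 — Source phasor: V = 5∠101.4° V = -0.9883 + j4.901 V.
Step 6 — Current: I = V / Z = -0.004019 + j0.009505 A = 0.01032∠112.9° A.
Step 7 — Complex power: S = V·I* = 0.05056 - j0.01031 VA.
Step 8 — Real power: P = Re(S) = 0.05056 W.
Step 9 — Reactive power: Q = Im(S) = -0.01031 VAR.
Step 10 — Apparent power: |S| = 0.0516 VA.
Step 11 — Power factor: PF = P/|S| = 0.9799 (leading).

(a) P = 0.05056 W  (b) Q = -0.01031 VAR  (c) S = 0.0516 VA  (d) PF = 0.9799 (leading)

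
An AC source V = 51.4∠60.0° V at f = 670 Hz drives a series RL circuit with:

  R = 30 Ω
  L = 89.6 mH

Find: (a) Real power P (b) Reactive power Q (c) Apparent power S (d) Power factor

Step 1 — Angular frequency: ω = 2π·f = 2π·670 = 4210 rad/s.
Step 2 — Component impedances:
  R: Z = R = 30 Ω
  L: Z = jωL = j·4210·0.0896 = 0 + j377.2 Ω
Step 3 — Series combination: Z_total = R + L = 30 + j377.2 Ω = 378.4∠85.5° Ω.
Step 4 — Source phasor: V = 51.4∠60.0° V = 25.7 + j44.51 V.
Step 5 — Current: I = V / Z = 0.1227 - j0.05838 A = 0.1358∠-25.5° A.
Step 6 — Complex power: S = V·I* = 0.5536 + j6.96 VA.
Step 7 — Real power: P = Re(S) = 0.5536 W.
Step 8 — Reactive power: Q = Im(S) = 6.96 VAR.
Step 9 — Apparent power: |S| = 6.982 VA.
Step 10 — Power factor: PF = P/|S| = 0.07928 (lagging).

(a) P = 0.5536 W  (b) Q = 6.96 VAR  (c) S = 6.982 VA  (d) PF = 0.07928 (lagging)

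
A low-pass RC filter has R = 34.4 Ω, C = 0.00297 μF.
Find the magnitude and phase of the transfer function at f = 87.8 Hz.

Step 1 — Angular frequency: ω = 2π·87.8 = 551.7 rad/s.
Step 2 — Transfer function: H(jω) = 1/(1 + jωRC).
Step 3 — Denominator: 1 + jωRC = 1 + j·551.7·34.4·2.97e-09 = 1 + j5.636e-05.
Step 4 — H = 1 - j5.636e-05.
Step 5 — Magnitude: |H| = 1 (-0.0 dB); phase: φ = -0.0°.

|H| = 1 (-0.0 dB), φ = -0.0°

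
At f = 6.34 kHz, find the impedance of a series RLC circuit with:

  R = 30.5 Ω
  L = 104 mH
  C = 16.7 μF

Step 1 — Angular frequency: ω = 2π·f = 2π·6340 = 3.984e+04 rad/s.
Step 2 — Component impedances:
  R: Z = R = 30.5 Ω
  L: Z = jωL = j·3.984e+04·0.104 = 0 + j4143 Ω
  C: Z = 1/(jωC) = -j/(ω·C) = 0 - j1.503 Ω
Step 3 — Series combination: Z_total = R + L + C = 30.5 + j4141 Ω = 4141∠89.6° Ω.

Z = 30.5 + j4141 Ω = 4141∠89.6° Ω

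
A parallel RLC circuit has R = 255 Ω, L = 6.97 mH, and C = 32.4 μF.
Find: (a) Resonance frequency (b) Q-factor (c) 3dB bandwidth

Step 1 — Resonance: ω₀ = 1/√(LC) = 1/√(0.00697·3.24e-05) = 2104 rad/s.
Step 2 — f₀ = ω₀/(2π) = 334.9 Hz.
Step 3 — Parallel Q: Q = R/(ω₀L) = 255/(2104·0.00697) = 17.39.
Step 4 — Bandwidth: Δω = ω₀/Q = 121 rad/s; BW = Δω/(2π) = 19.26 Hz.

(a) f₀ = 334.9 Hz  (b) Q = 17.39  (c) BW = 19.26 Hz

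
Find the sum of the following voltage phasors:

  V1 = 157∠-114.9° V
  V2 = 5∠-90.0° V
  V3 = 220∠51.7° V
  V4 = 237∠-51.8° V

Step 1 — Convert each phasor to rectangular form:
  V1 = 157·(cos(-114.9°) + j·sin(-114.9°)) = -66.1 - j142.4 V
  V2 = 5·(cos(-90.0°) + j·sin(-90.0°)) = 0 - j5 V
  V3 = 220·(cos(51.7°) + j·sin(51.7°)) = 136.4 + j172.7 V
  V4 = 237·(cos(-51.8°) + j·sin(-51.8°)) = 146.6 - j186.2 V
Step 2 — Sum components: V_total = 216.8 - j161 V.
Step 3 — Convert to polar: |V_total| = 270.1 V, ∠V_total = -36.6°.

V_total = 270.1∠-36.6° V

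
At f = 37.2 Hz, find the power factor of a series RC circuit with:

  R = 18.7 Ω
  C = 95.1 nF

Step 1 — Angular frequency: ω = 2π·f = 2π·37.2 = 233.7 rad/s.
Step 2 — Component impedances:
  R: Z = R = 18.7 Ω
  C: Z = 1/(jωC) = -j/(ω·C) = 0 - j4.499e+04 Ω
Step 3 — Series combination: Z_total = R + C = 18.7 - j4.499e+04 Ω = 4.499e+04∠-90.0° Ω.
Step 4 — Power factor: PF = cos(φ) = Re(Z)/|Z| = 18.7/44988 = 0.0004157.
Step 5 — Type: Im(Z) = -4.499e+04 ⇒ leading (phase φ = -90.0°).

PF = 0.0004157 (leading, φ = -90.0°)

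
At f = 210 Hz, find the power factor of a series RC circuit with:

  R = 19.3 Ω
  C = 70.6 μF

Step 1 — Angular frequency: ω = 2π·f = 2π·210 = 1319 rad/s.
Step 2 — Component impedances:
  R: Z = R = 19.3 Ω
  C: Z = 1/(jωC) = -j/(ω·C) = 0 - j10.73 Ω
Step 3 — Series combination: Z_total = R + C = 19.3 - j10.73 Ω = 22.08∠-29.1° Ω.
Step 4 — Power factor: PF = cos(φ) = Re(Z)/|Z| = 19.3/22.085 = 0.8739.
Step 5 — Type: Im(Z) = -10.73 ⇒ leading (phase φ = -29.1°).

PF = 0.8739 (leading, φ = -29.1°)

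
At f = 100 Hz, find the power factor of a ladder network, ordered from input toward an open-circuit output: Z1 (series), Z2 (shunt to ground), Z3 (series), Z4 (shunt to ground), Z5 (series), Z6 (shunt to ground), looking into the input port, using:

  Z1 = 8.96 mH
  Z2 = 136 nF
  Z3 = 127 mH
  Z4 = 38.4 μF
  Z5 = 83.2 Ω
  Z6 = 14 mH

Step 1 — Angular frequency: ω = 2π·f = 2π·100 = 628.3 rad/s.
Step 2 — Component impedances:
  Z1: Z = jωL = j·628.3·0.00896 = 0 + j5.63 Ω
  Z2: Z = 1/(jωC) = -j/(ω·C) = 0 - j1.17e+04 Ω
  Z3: Z = jωL = j·628.3·0.127 = 0 + j79.8 Ω
  Z4: Z = 1/(jωC) = -j/(ω·C) = 0 - j41.45 Ω
  Z5: Z = R = 83.2 Ω
  Z6: Z = jωL = j·628.3·0.014 = 0 + j8.796 Ω
Step 3 — Ladder network (open output): work backward from the far end, alternating series and parallel combinations. Z_in = 18.03 + j51.15 Ω = 54.23∠70.6° Ω.
Step 4 — Power factor: PF = cos(φ) = Re(Z)/|Z| = 18.03/54.23 = 0.3325.
Step 5 — Type: Im(Z) = 51.15 ⇒ lagging (phase φ = 70.6°).

PF = 0.3325 (lagging, φ = 70.6°)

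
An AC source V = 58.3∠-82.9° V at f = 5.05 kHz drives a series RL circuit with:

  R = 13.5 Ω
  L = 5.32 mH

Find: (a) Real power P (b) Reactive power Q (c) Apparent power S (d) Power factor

Step 1 — Angular frequency: ω = 2π·f = 2π·5050 = 3.173e+04 rad/s.
Step 2 — Component impedances:
  R: Z = R = 13.5 Ω
  L: Z = jωL = j·3.173e+04·0.00532 = 0 + j168.8 Ω
Step 3 — Series combination: Z_total = R + L = 13.5 + j168.8 Ω = 169.3∠85.4° Ω.
Step 4 — Source phasor: V = 58.3∠-82.9° V = 7.206 - j57.85 V.
Step 5 — Current: I = V / Z = -0.3372 - j0.06965 A = 0.3443∠-168.3° A.
Step 6 — Complex power: S = V·I* = 1.6 + j20.01 VA.
Step 7 — Real power: P = Re(S) = 1.6 W.
Step 8 — Reactive power: Q = Im(S) = 20.01 VAR.
Step 9 — Apparent power: |S| = 20.07 VA.
Step 10 — Power factor: PF = P/|S| = 0.07972 (lagging).

(a) P = 1.6 W  (b) Q = 20.01 VAR  (c) S = 20.07 VA  (d) PF = 0.07972 (lagging)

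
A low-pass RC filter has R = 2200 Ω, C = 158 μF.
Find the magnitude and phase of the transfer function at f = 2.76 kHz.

Step 1 — Angular frequency: ω = 2π·2760 = 1.734e+04 rad/s.
Step 2 — Transfer function: H(jω) = 1/(1 + jωRC).
Step 3 — Denominator: 1 + jωRC = 1 + j·1.734e+04·2200·0.000158 = 1 + j6028.
Step 4 — H = 2.752e-08 - j0.0001659.
Step 5 — Magnitude: |H| = 0.0001659 (-75.6 dB); phase: φ = -90.0°.

|H| = 0.0001659 (-75.6 dB), φ = -90.0°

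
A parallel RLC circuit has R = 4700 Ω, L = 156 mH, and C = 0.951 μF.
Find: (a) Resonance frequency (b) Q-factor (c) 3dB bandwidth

Step 1 — Resonance: ω₀ = 1/√(LC) = 1/√(0.156·9.51e-07) = 2596 rad/s.
Step 2 — f₀ = ω₀/(2π) = 413.2 Hz.
Step 3 — Parallel Q: Q = R/(ω₀L) = 4700/(2596·0.156) = 11.6.
Step 4 — Bandwidth: Δω = ω₀/Q = 223.7 rad/s; BW = Δω/(2π) = 35.61 Hz.

(a) f₀ = 413.2 Hz  (b) Q = 11.6  (c) BW = 35.61 Hz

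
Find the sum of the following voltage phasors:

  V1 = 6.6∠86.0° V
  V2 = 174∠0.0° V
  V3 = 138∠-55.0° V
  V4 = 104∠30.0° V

Step 1 — Convert each phasor to rectangular form:
  V1 = 6.6·(cos(86.0°) + j·sin(86.0°)) = 0.4604 + j6.584 V
  V2 = 174·(cos(0.0°) + j·sin(0.0°)) = 174 V
  V3 = 138·(cos(-55.0°) + j·sin(-55.0°)) = 79.15 - j113 V
  V4 = 104·(cos(30.0°) + j·sin(30.0°)) = 90.07 + j52 V
Step 2 — Sum components: V_total = 343.7 - j54.46 V.
Step 3 — Convert to polar: |V_total| = 348 V, ∠V_total = -9.0°.

V_total = 348∠-9.0° V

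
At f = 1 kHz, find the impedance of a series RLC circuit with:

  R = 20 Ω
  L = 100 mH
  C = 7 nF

Step 1 — Angular frequency: ω = 2π·f = 2π·1000 = 6283 rad/s.
Step 2 — Component impedances:
  R: Z = R = 20 Ω
  L: Z = jωL = j·6283·0.1 = 0 + j628.3 Ω
  C: Z = 1/(jωC) = -j/(ω·C) = 0 - j2.274e+04 Ω
Step 3 — Series combination: Z_total = R + L + C = 20 - j2.211e+04 Ω = 2.211e+04∠-89.9° Ω.

Z = 20 - j2.211e+04 Ω = 2.211e+04∠-89.9° Ω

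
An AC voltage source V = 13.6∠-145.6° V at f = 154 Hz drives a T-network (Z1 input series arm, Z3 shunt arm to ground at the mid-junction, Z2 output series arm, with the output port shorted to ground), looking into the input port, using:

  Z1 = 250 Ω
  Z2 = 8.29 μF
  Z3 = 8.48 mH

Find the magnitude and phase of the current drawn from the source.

Step 1 — Angular frequency: ω = 2π·f = 2π·154 = 967.6 rad/s.
Step 2 — Component impedances:
  Z1: Z = R = 250 Ω
  Z2: Z = 1/(jωC) = -j/(ω·C) = 0 - j124.7 Ω
  Z3: Z = jωL = j·967.6·0.00848 = 0 + j8.205 Ω
Step 3 — With the output port shorted to ground, the output series arm Z2 runs from the junction to ground; the shunt arm Z3 also runs from the junction to ground. They appear in parallel: Z3 || Z2 = 0 + j8.783 Ω.
Step 4 — Series with input arm Z1: Z_in = Z1 + (Z3 || Z2) = 250 + j8.783 Ω = 250.2∠2.0° Ω.
Step 5 — Source phasor: V = 13.6∠-145.6° V = -11.22 - j7.684 V.
Step 6 — Ohm's law: I = V / Z_total = (-11.22 - j7.684) / (250 + j8.783) = -0.04591 - j0.02912 A.
Step 7 — Convert to polar: |I| = 0.05437 A, ∠I = -147.6°.

I = 0.05437∠-147.6° A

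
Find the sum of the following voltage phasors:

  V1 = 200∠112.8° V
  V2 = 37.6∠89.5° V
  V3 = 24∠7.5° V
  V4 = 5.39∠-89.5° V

Step 1 — Convert each phasor to rectangular form:
  V1 = 200·(cos(112.8°) + j·sin(112.8°)) = -77.5 + j184.4 V
  V2 = 37.6·(cos(89.5°) + j·sin(89.5°)) = 0.3281 + j37.6 V
  V3 = 24·(cos(7.5°) + j·sin(7.5°)) = 23.79 + j3.133 V
  V4 = 5.39·(cos(-89.5°) + j·sin(-89.5°)) = 0.04704 - j5.39 V
Step 2 — Sum components: V_total = -53.33 + j219.7 V.
Step 3 — Convert to polar: |V_total| = 226.1 V, ∠V_total = 103.6°.

V_total = 226.1∠103.6° V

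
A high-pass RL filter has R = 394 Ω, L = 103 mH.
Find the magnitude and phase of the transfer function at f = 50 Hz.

Step 1 — Angular frequency: ω = 2π·50 = 314.2 rad/s.
Step 2 — Transfer function: H(jω) = jωL/(R + jωL).
Step 3 — Numerator jωL = j·32.36; denominator R + jωL = 394 + j32.36.
Step 4 — H = 0.0067 + j0.08158.
Step 5 — Magnitude: |H| = 0.08185 (-21.7 dB); phase: φ = 85.3°.

|H| = 0.08185 (-21.7 dB), φ = 85.3°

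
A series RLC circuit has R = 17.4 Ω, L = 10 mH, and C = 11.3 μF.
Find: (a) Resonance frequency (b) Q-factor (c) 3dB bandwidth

Step 1 — Resonance: ω₀ = 1/√(LC) = 1/√(0.01·1.13e-05) = 2975 rad/s.
Step 2 — f₀ = ω₀/(2π) = 473.5 Hz.
Step 3 — Series Q: Q = ω₀L/R = 2975·0.01/17.4 = 1.71.
Step 4 — Bandwidth: Δω = ω₀/Q = 1740 rad/s; BW = Δω/(2π) = 276.9 Hz.

(a) f₀ = 473.5 Hz  (b) Q = 1.71  (c) BW = 276.9 Hz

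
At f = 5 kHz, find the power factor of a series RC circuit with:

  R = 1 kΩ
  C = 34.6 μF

Step 1 — Angular frequency: ω = 2π·f = 2π·5000 = 3.142e+04 rad/s.
Step 2 — Component impedances:
  R: Z = R = 1000 Ω
  C: Z = 1/(jωC) = -j/(ω·C) = 0 - j0.92 Ω
Step 3 — Series combination: Z_total = R + C = 1000 - j0.92 Ω = 1000∠-0.1° Ω.
Step 4 — Power factor: PF = cos(φ) = Re(Z)/|Z| = 1000/1000 = 1.
Step 5 — Type: Im(Z) = -0.92 ⇒ leading (phase φ = -0.1°).

PF = 1 (leading, φ = -0.1°)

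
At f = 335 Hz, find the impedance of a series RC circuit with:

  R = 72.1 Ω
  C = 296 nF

Step 1 — Angular frequency: ω = 2π·f = 2π·335 = 2105 rad/s.
Step 2 — Component impedances:
  R: Z = R = 72.1 Ω
  C: Z = 1/(jωC) = -j/(ω·C) = 0 - j1605 Ω
Step 3 — Series combination: Z_total = R + C = 72.1 - j1605 Ω = 1607∠-87.4° Ω.

Z = 72.1 - j1605 Ω = 1607∠-87.4° Ω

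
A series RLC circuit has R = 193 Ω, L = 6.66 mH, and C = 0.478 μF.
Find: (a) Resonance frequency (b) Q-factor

Step 1 — Resonance condition Im(Z)=0 gives ω₀ = 1/√(LC).
Step 2 — ω₀ = 1/√(0.00666·4.78e-07) = 1.772e+04 rad/s.
Step 3 — f₀ = ω₀/(2π) = 2821 Hz.
Step 4 — Series Q: Q = ω₀L/R = 1.772e+04·0.00666/193 = 0.6116.

(a) f₀ = 2821 Hz  (b) Q = 0.6116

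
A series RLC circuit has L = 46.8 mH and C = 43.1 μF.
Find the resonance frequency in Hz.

Step 1 — Resonance condition Im(Z)=0 gives ω₀ = 1/√(LC).
Step 2 — ω₀ = 1/√(0.0468·4.31e-05) = 704.1 rad/s.
Step 3 — f₀ = ω₀/(2π) = 112.1 Hz.

f₀ = 112.1 Hz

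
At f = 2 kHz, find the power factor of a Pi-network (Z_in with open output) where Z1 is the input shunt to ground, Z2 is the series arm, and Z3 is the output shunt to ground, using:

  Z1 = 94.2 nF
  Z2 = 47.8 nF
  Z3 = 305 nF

Step 1 — Angular frequency: ω = 2π·f = 2π·2000 = 1.257e+04 rad/s.
Step 2 — Component impedances:
  Z1: Z = 1/(jωC) = -j/(ω·C) = 0 - j844.8 Ω
  Z2: Z = 1/(jωC) = -j/(ω·C) = 0 - j1665 Ω
  Z3: Z = 1/(jωC) = -j/(ω·C) = 0 - j260.9 Ω
Step 3 — With open output, the series arm Z2 and the output shunt Z3 appear in series to ground: Z2 + Z3 = 0 - j1926 Ω.
Step 4 — Parallel with input shunt Z1: Z_in = Z1 || (Z2 + Z3) = 0 - j587.2 Ω = 587.2∠-90.0° Ω.
Step 5 — Power factor: PF = cos(φ) = Re(Z)/|Z| = 0/587.2 = 0.
Step 6 — Type: Im(Z) = -587.2 ⇒ leading (phase φ = -90.0°).

PF = 0 (leading, φ = -90.0°)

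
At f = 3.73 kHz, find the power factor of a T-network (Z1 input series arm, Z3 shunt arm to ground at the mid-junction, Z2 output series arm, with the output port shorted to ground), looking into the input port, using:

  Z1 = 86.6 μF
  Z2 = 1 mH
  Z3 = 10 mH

Step 1 — Angular frequency: ω = 2π·f = 2π·3730 = 2.344e+04 rad/s.
Step 2 — Component impedances:
  Z1: Z = 1/(jωC) = -j/(ω·C) = 0 - j0.4927 Ω
  Z2: Z = jωL = j·2.344e+04·0.001 = 0 + j23.44 Ω
  Z3: Z = jωL = j·2.344e+04·0.01 = 0 + j234.4 Ω
Step 3 — With the output port shorted to ground, the output series arm Z2 runs from the junction to ground; the shunt arm Z3 also runs from the junction to ground. They appear in parallel: Z3 || Z2 = 0 + j21.31 Ω.
Step 4 — Series with input arm Z1: Z_in = Z1 + (Z3 || Z2) = 0 + j20.81 Ω = 20.81∠90.0° Ω.
Step 5 — Power factor: PF = cos(φ) = Re(Z)/|Z| = 0/20.81 = 0.
Step 6 — Type: Im(Z) = 20.81 ⇒ lagging (phase φ = 90.0°).

PF = 0 (lagging, φ = 90.0°)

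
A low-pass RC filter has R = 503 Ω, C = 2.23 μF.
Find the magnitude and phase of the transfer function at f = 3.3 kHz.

Step 1 — Angular frequency: ω = 2π·3300 = 2.073e+04 rad/s.
Step 2 — Transfer function: H(jω) = 1/(1 + jωRC).
Step 3 — Denominator: 1 + jωRC = 1 + j·2.073e+04·503·2.23e-06 = 1 + j23.26.
Step 4 — H = 0.001845 - j0.04292.
Step 5 — Magnitude: |H| = 0.04296 (-27.3 dB); phase: φ = -87.5°.

|H| = 0.04296 (-27.3 dB), φ = -87.5°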